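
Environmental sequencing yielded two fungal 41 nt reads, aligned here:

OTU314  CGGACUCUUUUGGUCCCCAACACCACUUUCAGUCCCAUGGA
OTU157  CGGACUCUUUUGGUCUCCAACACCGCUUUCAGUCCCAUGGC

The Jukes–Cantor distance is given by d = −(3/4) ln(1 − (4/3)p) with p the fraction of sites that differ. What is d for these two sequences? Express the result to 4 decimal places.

Mismatches occur at site 16 (C→U), site 25 (A→G), site 41 (A→C).
p = 3/41 = 0.073171.
d = −0.75 · ln(1 − (4/3)·0.073171) = −0.75 · ln(0.902439) = −0.75 · (-0.102654) = 0.0770.

0.0770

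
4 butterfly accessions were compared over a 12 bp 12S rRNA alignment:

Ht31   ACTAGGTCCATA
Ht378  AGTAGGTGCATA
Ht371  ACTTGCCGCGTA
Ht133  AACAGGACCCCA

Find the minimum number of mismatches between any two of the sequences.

Pairwise Hamming distances:
  Ht31 vs Ht378: 2
  Ht31 vs Ht371: 5
  Ht31 vs Ht133: 5
  Ht378 vs Ht371: 5
  Ht378 vs Ht133: 6
  Ht371 vs Ht133: 8
The smallest is 2, between Ht31 and Ht378.

2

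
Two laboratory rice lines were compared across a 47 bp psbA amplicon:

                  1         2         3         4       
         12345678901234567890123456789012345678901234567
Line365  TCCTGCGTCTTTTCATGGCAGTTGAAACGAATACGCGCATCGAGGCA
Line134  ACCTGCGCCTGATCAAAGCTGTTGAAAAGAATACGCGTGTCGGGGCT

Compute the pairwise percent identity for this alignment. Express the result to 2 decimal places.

Differing sites — 1:T/A; 8:T/C; 11:T/G; 12:T/A; 16:T/A; 17:G/A; 20:A/T; 28:C/A; 38:C/T; 39:A/G; 43:A/G; 47:A/T.
35 of the 47 sites match, so the percent identity is 35/47 × 100 = 74.47%.

74.47%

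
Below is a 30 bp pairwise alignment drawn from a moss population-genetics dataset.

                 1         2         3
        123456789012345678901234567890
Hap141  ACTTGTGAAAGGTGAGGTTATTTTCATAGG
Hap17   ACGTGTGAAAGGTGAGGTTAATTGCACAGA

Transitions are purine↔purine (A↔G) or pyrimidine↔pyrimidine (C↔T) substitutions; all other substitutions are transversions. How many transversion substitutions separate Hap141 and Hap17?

3

The sequences differ at positions 3 (T/G, transversion), 21 (T/A, transversion), 24 (T/G, transversion), 27 (T/C, transition), 30 (G/A, transition).
Of the 5 differences, 2 transitions and 3 transversions, so the answer is 3.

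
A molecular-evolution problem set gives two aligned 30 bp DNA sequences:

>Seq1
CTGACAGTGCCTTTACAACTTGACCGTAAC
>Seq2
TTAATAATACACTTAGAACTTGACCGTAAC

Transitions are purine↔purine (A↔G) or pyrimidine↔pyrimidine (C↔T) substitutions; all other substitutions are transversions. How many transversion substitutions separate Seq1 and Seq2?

2

Differing sites — 1:C/T (Ti); 3:G/A (Ti); 5:C/T (Ti); 7:G/A (Ti); 9:G/A (Ti); 11:C/A (Tv); 12:T/C (Ti); 16:C/G (Tv).
Of the 8 differences, 6 transitions and 2 transversions, so the answer is 2.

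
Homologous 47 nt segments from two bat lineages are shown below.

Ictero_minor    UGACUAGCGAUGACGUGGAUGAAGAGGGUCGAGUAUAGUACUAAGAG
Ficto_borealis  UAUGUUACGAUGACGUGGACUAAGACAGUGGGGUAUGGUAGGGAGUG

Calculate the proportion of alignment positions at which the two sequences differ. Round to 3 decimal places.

0.340

Differing sites — 2:G/A; 3:A/U; 4:C/G; 6:A/U; 7:G/A; 20:U/C; 21:G/U; 26:G/C; 27:G/A; 30:C/G; 32:A/G; 37:A/G; 41:C/G; 42:U/G; 43:A/G; 46:A/U.
There are 16 differences over 47 sites, so p = 16/47 = 0.340.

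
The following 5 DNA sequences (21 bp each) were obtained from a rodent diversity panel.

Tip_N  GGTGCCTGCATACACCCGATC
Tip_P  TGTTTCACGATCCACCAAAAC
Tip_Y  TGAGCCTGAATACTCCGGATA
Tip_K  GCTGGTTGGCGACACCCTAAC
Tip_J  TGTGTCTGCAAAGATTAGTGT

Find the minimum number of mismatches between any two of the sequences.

6

Pairwise Hamming distances:
  Tip_N vs Tip_P: 10
  Tip_N vs Tip_Y: 6
  Tip_N vs Tip_K: 8
  Tip_N vs Tip_J: 10
  Tip_P vs Tip_Y: 12
  Tip_P vs Tip_K: 12
  Tip_P vs Tip_J: 13
  Tip_Y vs Tip_K: 13
  Tip_Y vs Tip_J: 12
  Tip_K vs Tip_J: 15
The smallest is 6, between Tip_N and Tip_Y.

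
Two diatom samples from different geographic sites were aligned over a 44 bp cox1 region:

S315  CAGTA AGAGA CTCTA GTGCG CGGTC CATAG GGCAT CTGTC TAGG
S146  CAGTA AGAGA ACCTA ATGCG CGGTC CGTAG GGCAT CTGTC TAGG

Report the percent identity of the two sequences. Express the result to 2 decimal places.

90.91%

The sequences differ at positions 11 (C/A), 12 (T/C), 16 (G/A), 27 (A/G).
40 of the 44 sites match, so the percent identity is 40/44 × 100 = 90.91%.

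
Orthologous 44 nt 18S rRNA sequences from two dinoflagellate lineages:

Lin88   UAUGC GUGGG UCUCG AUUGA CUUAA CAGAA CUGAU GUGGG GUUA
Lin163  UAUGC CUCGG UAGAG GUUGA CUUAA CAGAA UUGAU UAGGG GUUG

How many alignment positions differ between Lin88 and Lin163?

Differing sites — 6:G/C; 8:G/C; 12:C/A; 13:U/G; 14:C/A; 16:A/G; 31:C/U; 36:G/U; 37:U/A; 44:A/G.
That gives 10 mismatches out of 44 aligned sites, so the Hamming distance is 10.

10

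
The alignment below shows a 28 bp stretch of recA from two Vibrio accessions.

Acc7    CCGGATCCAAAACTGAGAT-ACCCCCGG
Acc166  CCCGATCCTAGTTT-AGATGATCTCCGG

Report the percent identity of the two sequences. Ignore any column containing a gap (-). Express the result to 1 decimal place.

Excluding the 2 gap columns leaves 26 comparable sites.
Differing sites — 3:G/C; 9:A/T; 11:A/G; 12:A/T; 13:C/T; 22:C/T; 24:C/T.
19 of the 26 comparable sites match, so the percent identity is 19/26 × 100 = 73.1%.

73.1%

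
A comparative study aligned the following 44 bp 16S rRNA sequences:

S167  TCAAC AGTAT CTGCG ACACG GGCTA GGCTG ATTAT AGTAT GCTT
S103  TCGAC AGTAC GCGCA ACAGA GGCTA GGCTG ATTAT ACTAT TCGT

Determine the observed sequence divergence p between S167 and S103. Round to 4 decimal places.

The sequences differ at positions 3 (A/G), 10 (T/C), 11 (C/G), 12 (T/C), 15 (G/A), 19 (C/G), 20 (G/A), 37 (G/C), 41 (G/T), 43 (T/G).
There are 10 differences over 44 sites, so p = 10/44 = 0.2273.

0.2273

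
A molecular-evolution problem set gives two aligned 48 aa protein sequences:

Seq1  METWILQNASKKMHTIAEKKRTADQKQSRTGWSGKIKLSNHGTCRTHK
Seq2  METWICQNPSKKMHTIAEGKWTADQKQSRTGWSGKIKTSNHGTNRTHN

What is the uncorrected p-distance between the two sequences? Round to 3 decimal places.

Mismatches occur at site 6 (L→C), site 9 (A→P), site 19 (K→G), site 21 (R→W), site 38 (L→T), site 44 (C→N), site 48 (K→N).
There are 7 differences over 48 sites, so p = 7/48 = 0.146.

0.146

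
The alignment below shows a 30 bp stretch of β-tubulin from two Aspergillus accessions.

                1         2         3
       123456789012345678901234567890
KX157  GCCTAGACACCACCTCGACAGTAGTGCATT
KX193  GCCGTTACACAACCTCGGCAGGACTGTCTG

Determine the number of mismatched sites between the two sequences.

10

The sequences differ at positions 4 (T/G), 5 (A/T), 6 (G/T), 11 (C/A), 18 (A/G), 22 (T/G), 24 (G/C), 27 (C/T), 28 (A/C), 30 (T/G).
That gives 10 mismatches out of 30 aligned sites, so the Hamming distance is 10.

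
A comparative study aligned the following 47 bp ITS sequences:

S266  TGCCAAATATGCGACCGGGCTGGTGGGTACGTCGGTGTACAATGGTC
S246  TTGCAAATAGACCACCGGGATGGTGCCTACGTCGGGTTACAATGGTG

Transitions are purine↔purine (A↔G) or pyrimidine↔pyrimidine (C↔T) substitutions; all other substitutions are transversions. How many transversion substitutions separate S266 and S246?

10

Differing sites — 2:G/T (Tv); 3:C/G (Tv); 10:T/G (Tv); 11:G/A (Ti); 13:G/C (Tv); 20:C/A (Tv); 26:G/C (Tv); 27:G/C (Tv); 36:T/G (Tv); 37:G/T (Tv); 47:C/G (Tv).
Of the 11 differences, 1 transition and 10 transversions, so the answer is 10.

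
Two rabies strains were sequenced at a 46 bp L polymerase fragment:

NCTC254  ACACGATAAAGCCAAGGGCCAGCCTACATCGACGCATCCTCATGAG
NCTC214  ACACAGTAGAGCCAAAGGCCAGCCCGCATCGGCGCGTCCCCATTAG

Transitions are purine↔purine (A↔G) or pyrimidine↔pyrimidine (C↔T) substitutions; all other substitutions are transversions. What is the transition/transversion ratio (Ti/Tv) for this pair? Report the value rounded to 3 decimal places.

The sequences differ at positions 5 (G/A, transition), 6 (A/G, transition), 9 (A/G, transition), 16 (G/A, transition), 25 (T/C, transition), 26 (A/G, transition), 32 (A/G, transition), 36 (A/G, transition), 40 (T/C, transition), 44 (G/T, transversion).
Of the 10 differences, 9 transitions and 1 transversion, so Ti/Tv = 9/1 = 9.000.

9.000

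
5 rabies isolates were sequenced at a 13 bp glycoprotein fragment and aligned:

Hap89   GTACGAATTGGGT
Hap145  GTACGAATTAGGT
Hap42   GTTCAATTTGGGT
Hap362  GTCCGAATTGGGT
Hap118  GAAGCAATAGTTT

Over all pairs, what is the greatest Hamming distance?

Pairwise Hamming distances:
  Hap89 vs Hap145: 1
  Hap89 vs Hap42: 3
  Hap89 vs Hap362: 1
  Hap89 vs Hap118: 6
  Hap145 vs Hap42: 4
  Hap145 vs Hap362: 2
  Hap145 vs Hap118: 7
  Hap42 vs Hap362: 3
  Hap42 vs Hap118: 8
  Hap362 vs Hap118: 7
The largest is 8, between Hap42 and Hap118.

8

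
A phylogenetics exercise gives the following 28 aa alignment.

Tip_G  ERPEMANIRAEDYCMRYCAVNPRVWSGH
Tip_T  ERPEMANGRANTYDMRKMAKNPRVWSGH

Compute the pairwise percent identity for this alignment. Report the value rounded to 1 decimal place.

Differing sites — 8:I/G; 11:E/N; 12:D/T; 14:C/D; 17:Y/K; 18:C/M; 20:V/K.
21 of the 28 sites match, so the percent identity is 21/28 × 100 = 75.0%.

75.0%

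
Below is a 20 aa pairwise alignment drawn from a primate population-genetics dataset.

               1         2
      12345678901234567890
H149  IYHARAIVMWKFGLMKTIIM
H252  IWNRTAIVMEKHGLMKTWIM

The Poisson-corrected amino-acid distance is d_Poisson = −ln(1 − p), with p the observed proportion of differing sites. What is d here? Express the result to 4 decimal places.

0.4308

The sequences differ at positions 2 (Y/W), 3 (H/N), 4 (A/R), 5 (R/T), 10 (W/E), 12 (F/H), 18 (I/W).
p = 7/20 = 0.350000.
d = −ln(1 − 0.350000) = −ln(0.650000) = 0.4308.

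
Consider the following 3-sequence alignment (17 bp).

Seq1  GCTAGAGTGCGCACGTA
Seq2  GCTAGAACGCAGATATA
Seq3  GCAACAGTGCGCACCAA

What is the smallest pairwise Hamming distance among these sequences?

Pairwise Hamming distances:
  Seq1 vs Seq2: 6
  Seq1 vs Seq3: 4
  Seq2 vs Seq3: 9
The smallest is 4, between Seq1 and Seq3.

4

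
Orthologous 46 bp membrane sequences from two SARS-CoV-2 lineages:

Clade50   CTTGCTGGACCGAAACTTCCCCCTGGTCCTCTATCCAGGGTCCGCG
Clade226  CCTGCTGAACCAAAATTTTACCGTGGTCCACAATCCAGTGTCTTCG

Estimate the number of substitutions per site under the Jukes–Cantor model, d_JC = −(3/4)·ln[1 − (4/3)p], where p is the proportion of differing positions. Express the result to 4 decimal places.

Differing sites — 2:T/C; 8:G/A; 12:G/A; 16:C/T; 19:C/T; 20:C/A; 23:C/G; 30:T/A; 32:T/A; 39:G/T; 43:C/T; 44:G/T.
p = 12/46 = 0.260870.
d = −0.75 · ln(1 − (4/3)·0.260870) = −0.75 · ln(0.652173) = −0.75 · (-0.427445) = 0.3206.

0.3206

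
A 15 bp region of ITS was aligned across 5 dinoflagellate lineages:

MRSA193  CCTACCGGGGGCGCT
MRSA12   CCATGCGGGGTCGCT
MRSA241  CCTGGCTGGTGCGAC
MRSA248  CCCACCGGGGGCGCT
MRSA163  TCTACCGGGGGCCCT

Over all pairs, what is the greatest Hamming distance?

Pairwise Hamming distances:
  MRSA193 vs MRSA12: 4
  MRSA193 vs MRSA241: 6
  MRSA193 vs MRSA248: 1
  MRSA193 vs MRSA163: 2
  MRSA12 vs MRSA241: 7
  MRSA12 vs MRSA248: 4
  MRSA12 vs MRSA163: 6
  MRSA241 vs MRSA248: 7
  MRSA241 vs MRSA163: 8
  MRSA248 vs MRSA163: 3
The largest is 8, between MRSA241 and MRSA163.

8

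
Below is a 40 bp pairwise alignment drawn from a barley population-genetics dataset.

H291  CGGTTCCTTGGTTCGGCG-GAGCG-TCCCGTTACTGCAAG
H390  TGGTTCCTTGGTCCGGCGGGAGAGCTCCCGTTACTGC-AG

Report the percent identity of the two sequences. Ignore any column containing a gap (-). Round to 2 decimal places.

Excluding the 3 gap columns leaves 37 comparable sites.
The sequences differ at positions 1 (C/T), 13 (T/C), 23 (C/A).
34 of the 37 comparable sites match, so the percent identity is 34/37 × 100 = 91.89%.

91.89%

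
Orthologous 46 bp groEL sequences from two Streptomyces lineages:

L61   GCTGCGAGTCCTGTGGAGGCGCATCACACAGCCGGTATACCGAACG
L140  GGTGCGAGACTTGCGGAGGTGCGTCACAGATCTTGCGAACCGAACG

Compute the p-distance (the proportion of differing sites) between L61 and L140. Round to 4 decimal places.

Differing sites — 2:C/G; 9:T/A; 11:C/T; 14:T/C; 20:C/T; 23:A/G; 29:C/G; 31:G/T; 33:C/T; 34:G/T; 36:T/C; 37:A/G; 38:T/A.
There are 13 differences over 46 sites, so p = 13/46 = 0.2826.

0.2826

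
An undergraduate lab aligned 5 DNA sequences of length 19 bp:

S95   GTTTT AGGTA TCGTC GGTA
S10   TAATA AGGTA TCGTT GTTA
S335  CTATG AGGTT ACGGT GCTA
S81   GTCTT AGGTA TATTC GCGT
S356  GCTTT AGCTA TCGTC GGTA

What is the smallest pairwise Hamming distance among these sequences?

2

Pairwise Hamming distances:
  S95 vs S10: 6
  S95 vs S335: 8
  S95 vs S81: 6
  S95 vs S356: 2
  S10 vs S335: 7
  S10 vs S81: 10
  S10 vs S356: 7
  S335 vs S81: 11
  S335 vs S356: 10
  S81 vs S356: 8
The smallest is 2, between S95 and S356.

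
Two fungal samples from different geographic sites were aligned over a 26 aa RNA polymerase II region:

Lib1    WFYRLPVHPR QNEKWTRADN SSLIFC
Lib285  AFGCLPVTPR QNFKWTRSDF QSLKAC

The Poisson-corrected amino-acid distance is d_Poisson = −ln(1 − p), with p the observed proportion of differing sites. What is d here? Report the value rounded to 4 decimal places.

Mismatches occur at site 1 (W→A), site 3 (Y→G), site 4 (R→C), site 8 (H→T), site 13 (E→F), site 18 (A→S), site 20 (N→F), site 21 (S→Q), site 24 (I→K), site 25 (F→A).
p = 10/26 = 0.384615.
d = −ln(1 − 0.384615) = −ln(0.615385) = 0.4855.

0.4855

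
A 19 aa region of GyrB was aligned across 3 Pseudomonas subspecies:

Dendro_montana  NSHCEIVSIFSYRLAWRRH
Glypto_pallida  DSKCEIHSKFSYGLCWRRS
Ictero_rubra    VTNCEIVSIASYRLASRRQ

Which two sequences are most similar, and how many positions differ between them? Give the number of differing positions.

Pairwise Hamming distances:
  Dendro_montana vs Glypto_pallida: 7
  Dendro_montana vs Ictero_rubra: 6
  Glypto_pallida vs Ictero_rubra: 10
The smallest is 6, between Dendro_montana and Ictero_rubra.

6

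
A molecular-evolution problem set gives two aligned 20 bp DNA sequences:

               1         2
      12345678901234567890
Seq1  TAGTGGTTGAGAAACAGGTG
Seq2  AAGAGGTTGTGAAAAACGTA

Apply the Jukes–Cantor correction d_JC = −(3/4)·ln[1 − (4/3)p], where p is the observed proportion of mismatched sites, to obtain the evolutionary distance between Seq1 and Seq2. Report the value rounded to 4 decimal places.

0.3831

The sequences differ at positions 1 (T/A), 4 (T/A), 10 (A/T), 15 (C/A), 17 (G/C), 20 (G/A).
p = 6/20 = 0.300000.
d = −0.75 · ln(1 − (4/3)·0.300000) = −0.75 · ln(0.600000) = −0.75 · (-0.510826) = 0.3831.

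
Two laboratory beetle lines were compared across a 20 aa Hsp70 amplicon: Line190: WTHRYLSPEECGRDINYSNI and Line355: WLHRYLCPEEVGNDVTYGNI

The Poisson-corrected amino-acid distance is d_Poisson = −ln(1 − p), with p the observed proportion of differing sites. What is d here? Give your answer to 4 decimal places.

Differing sites — 2:T/L; 7:S/C; 11:C/V; 13:R/N; 15:I/V; 16:N/T; 18:S/G.
p = 7/20 = 0.350000.
d = −ln(1 − 0.350000) = −ln(0.650000) = 0.4308.

0.4308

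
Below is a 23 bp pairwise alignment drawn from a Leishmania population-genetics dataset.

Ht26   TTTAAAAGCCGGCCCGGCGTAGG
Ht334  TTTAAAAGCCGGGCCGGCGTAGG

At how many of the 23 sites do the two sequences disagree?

Differing sites — 13:C/G.
That gives 1 mismatch out of 23 aligned sites, so the Hamming distance is 1.

1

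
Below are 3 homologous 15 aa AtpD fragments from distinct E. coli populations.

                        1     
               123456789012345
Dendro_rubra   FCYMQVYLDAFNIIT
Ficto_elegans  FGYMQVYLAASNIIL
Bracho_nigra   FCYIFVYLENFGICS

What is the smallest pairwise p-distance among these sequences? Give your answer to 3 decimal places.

0.267

Pairwise Hamming distances:
  Dendro_rubra vs Ficto_elegans: 4
  Dendro_rubra vs Bracho_nigra: 7
  Ficto_elegans vs Bracho_nigra: 9
The smallest is 4 mismatches, between Dendro_rubra and Ficto_elegans; p = 4/15 = 0.267.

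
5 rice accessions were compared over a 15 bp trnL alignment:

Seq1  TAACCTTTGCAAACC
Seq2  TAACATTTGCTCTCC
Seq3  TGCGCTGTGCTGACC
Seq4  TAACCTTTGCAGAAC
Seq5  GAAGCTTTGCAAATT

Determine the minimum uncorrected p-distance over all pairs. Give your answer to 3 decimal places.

0.133

Pairwise Hamming distances:
  Seq1 vs Seq2: 4
  Seq1 vs Seq3: 6
  Seq1 vs Seq4: 2
  Seq1 vs Seq5: 4
  Seq2 vs Seq3: 7
  Seq2 vs Seq4: 5
  Seq2 vs Seq5: 8
  Seq3 vs Seq4: 6
  Seq3 vs Seq5: 8
  Seq4 vs Seq5: 5
The smallest is 2 mismatches, between Seq1 and Seq4; p = 2/15 = 0.133.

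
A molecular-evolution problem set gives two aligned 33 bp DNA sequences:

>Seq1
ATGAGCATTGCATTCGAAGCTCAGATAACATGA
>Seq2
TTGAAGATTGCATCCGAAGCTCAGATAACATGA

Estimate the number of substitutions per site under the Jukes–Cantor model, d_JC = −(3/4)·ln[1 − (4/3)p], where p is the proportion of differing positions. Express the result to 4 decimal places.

Mismatches occur at site 1 (A→T), site 5 (G→A), site 6 (C→G), site 14 (T→C).
p = 4/33 = 0.121212.
d = −0.75 · ln(1 − (4/3)·0.121212) = −0.75 · ln(0.838384) = −0.75 · (-0.176279) = 0.1322.

0.1322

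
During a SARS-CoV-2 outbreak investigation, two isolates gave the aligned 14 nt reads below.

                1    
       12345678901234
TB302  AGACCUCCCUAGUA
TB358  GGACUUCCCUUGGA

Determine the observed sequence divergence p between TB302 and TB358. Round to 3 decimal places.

0.286

Differing sites — 1:A/G; 5:C/U; 11:A/U; 13:U/G.
There are 4 differences over 14 sites, so p = 4/14 = 0.286.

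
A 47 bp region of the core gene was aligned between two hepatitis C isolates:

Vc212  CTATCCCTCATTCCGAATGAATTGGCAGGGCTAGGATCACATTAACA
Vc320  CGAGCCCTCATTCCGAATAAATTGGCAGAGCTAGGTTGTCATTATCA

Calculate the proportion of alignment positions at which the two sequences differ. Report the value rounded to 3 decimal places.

Mismatches occur at site 2 (T→G), site 4 (T→G), site 19 (G→A), site 29 (G→A), site 36 (A→T), site 38 (C→G), site 39 (A→T), site 45 (A→T).
There are 8 differences over 47 sites, so p = 8/47 = 0.170.

0.170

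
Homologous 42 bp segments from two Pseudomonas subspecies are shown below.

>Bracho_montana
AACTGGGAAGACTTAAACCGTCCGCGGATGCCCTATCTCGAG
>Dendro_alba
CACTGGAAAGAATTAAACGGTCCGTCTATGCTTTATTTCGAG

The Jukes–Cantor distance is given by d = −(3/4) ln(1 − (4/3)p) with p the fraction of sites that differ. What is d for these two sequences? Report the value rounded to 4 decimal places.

0.2865

Mismatches occur at site 1 (A/C), site 7 (G/A), site 12 (C/A), site 19 (C/G), site 25 (C/T), site 26 (G/C), site 27 (G/T), site 32 (C/T), site 33 (C/T), site 37 (C/T).
p = 10/42 = 0.238095.
d = −0.75 · ln(1 − (4/3)·0.238095) = −0.75 · ln(0.682540) = −0.75 · (-0.381934) = 0.2865.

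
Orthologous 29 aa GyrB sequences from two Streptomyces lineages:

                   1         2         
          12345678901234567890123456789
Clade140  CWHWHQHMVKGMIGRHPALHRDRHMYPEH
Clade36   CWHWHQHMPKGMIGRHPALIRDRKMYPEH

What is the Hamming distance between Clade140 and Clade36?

3

Mismatches occur at site 9 (V/P), site 20 (H/I), site 24 (H/K).
That gives 3 mismatches out of 29 aligned sites, so the Hamming distance is 3.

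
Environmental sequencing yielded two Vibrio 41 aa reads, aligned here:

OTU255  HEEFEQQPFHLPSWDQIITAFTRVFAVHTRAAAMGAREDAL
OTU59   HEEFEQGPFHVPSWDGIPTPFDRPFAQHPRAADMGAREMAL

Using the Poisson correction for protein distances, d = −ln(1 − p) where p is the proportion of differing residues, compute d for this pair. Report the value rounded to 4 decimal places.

Mismatches occur at site 7 (Q/G), site 11 (L/V), site 16 (Q/G), site 18 (I/P), site 20 (A/P), site 22 (T/D), site 24 (V/P), site 27 (V/Q), site 29 (T/P), site 33 (A/D), site 39 (D/M).
p = 11/41 = 0.268293.
d = −ln(1 − 0.268293) = −ln(0.731707) = 0.3124.

0.3124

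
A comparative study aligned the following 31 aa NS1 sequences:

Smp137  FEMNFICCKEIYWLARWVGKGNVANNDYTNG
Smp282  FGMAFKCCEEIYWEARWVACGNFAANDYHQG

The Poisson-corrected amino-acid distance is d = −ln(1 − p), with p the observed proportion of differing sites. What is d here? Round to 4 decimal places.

The sequences differ at positions 2 (E/G), 4 (N/A), 6 (I/K), 9 (K/E), 14 (L/E), 19 (G/A), 20 (K/C), 23 (V/F), 25 (N/A), 29 (T/H), 30 (N/Q).
p = 11/31 = 0.354839.
d = −ln(1 − 0.354839) = −ln(0.645161) = 0.4383.

0.4383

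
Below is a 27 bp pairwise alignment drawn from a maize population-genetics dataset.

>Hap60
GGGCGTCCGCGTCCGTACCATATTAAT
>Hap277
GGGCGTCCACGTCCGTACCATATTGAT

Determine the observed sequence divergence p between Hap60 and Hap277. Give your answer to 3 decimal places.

Differing sites — 9:G/A; 25:A/G.
There are 2 differences over 27 sites, so p = 2/27 = 0.074.

0.074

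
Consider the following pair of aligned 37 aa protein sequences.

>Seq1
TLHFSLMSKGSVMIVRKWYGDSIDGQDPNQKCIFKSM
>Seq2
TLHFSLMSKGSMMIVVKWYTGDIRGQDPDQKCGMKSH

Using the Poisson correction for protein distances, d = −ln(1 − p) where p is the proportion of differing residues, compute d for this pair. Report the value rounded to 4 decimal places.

0.3151

Differing sites — 12:V/M; 16:R/V; 20:G/T; 21:D/G; 22:S/D; 24:D/R; 29:N/D; 33:I/G; 34:F/M; 37:M/H.
p = 10/37 = 0.270270.
d = −ln(1 − 0.270270) = −ln(0.729730) = 0.3151.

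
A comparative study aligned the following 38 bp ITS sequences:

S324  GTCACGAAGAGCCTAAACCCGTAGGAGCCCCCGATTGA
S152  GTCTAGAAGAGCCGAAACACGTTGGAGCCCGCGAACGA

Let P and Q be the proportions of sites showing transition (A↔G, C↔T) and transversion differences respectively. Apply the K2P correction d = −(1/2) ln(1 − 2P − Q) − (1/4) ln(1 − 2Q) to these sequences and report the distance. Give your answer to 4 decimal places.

The sequences differ at positions 4 (A/T, transversion), 5 (C/A, transversion), 14 (T/G, transversion), 19 (C/A, transversion), 23 (A/T, transversion), 31 (C/G, transversion), 35 (T/A, transversion), 36 (T/C, transition).
Of the 8 differences, 1 transition and 7 transversions over 38 sites: P = 1/38 = 0.026316, Q = 7/38 = 0.184211.
d = −0.5·ln(0.763157) − 0.25·ln(0.631578) = −0.5·(-0.270292) − 0.25·(-0.459534) = 0.2500.

0.2500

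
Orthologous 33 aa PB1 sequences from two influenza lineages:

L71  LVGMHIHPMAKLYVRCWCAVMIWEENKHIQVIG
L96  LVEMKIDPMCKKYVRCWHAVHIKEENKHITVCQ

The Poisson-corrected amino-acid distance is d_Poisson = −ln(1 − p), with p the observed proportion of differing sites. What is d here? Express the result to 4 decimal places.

Mismatches occur at site 3 (G→E), site 5 (H→K), site 7 (H→D), site 10 (A→C), site 12 (L→K), site 18 (C→H), site 21 (M→H), site 23 (W→K), site 30 (Q→T), site 32 (I→C), site 33 (G→Q).
p = 11/33 = 0.333333.
d = −ln(1 − 0.333333) = −ln(0.666667) = 0.4055.

0.4055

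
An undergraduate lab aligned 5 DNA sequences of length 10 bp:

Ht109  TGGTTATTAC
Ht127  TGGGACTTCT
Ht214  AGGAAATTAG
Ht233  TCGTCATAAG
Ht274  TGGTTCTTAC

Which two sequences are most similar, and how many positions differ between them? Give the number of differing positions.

Pairwise Hamming distances:
  Ht109 vs Ht127: 5
  Ht109 vs Ht214: 4
  Ht109 vs Ht233: 4
  Ht109 vs Ht274: 1
  Ht127 vs Ht214: 5
  Ht127 vs Ht233: 7
  Ht127 vs Ht274: 4
  Ht214 vs Ht233: 5
  Ht214 vs Ht274: 5
  Ht233 vs Ht274: 5
The smallest is 1, between Ht109 and Ht274.

1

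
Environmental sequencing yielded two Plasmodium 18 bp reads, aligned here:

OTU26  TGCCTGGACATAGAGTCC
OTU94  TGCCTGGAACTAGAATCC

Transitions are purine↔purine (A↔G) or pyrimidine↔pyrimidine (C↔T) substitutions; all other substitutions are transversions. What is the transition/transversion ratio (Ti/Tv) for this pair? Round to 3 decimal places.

Differing sites — 9:C/A (Tv); 10:A/C (Tv); 15:G/A (Ti).
Of the 3 differences, 1 transition and 2 transversions, so Ti/Tv = 1/2 = 0.500.

0.500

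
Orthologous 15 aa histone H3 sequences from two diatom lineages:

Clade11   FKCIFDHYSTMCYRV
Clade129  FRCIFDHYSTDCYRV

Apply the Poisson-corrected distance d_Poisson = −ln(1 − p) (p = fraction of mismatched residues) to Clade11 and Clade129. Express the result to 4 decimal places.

0.1431

The sequences differ at positions 2 (K/R), 11 (M/D).
p = 2/15 = 0.133333.
d = −ln(1 − 0.133333) = −ln(0.866667) = 0.1431.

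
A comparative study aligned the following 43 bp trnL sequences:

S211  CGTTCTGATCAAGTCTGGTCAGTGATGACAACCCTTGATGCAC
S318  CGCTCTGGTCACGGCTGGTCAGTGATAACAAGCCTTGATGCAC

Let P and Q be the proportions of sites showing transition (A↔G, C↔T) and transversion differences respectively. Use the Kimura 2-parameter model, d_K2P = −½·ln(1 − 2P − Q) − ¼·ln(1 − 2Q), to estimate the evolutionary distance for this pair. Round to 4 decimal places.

The sequences differ at positions 3 (T/C, transition), 8 (A/G, transition), 12 (A/C, transversion), 14 (T/G, transversion), 27 (G/A, transition), 32 (C/G, transversion).
Of the 6 differences, 3 transitions and 3 transversions over 43 sites: P = 3/43 = 0.069767, Q = 3/43 = 0.069767.
d = −0.5·ln(0.790699) − 0.25·ln(0.860466) = −0.5·(-0.234838) − 0.25·(-0.150281) = 0.1550.

0.1550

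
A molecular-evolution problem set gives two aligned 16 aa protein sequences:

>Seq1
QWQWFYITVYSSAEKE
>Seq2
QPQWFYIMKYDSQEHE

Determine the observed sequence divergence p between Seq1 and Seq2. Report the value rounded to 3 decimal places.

0.375

Mismatches occur at site 2 (W→P), site 8 (T→M), site 9 (V→K), site 11 (S→D), site 13 (A→Q), site 15 (K→H).
There are 6 differences over 16 sites, so p = 6/16 = 0.375.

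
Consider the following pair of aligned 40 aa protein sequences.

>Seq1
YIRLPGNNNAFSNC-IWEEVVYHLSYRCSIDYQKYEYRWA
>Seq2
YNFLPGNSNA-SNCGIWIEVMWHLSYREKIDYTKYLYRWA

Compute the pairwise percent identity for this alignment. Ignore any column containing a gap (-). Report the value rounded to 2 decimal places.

Excluding the 2 gap columns leaves 38 comparable sites.
Mismatches occur at site 2 (I↔N), site 3 (R↔F), site 8 (N↔S), site 18 (E↔I), site 21 (V↔M), site 22 (Y↔W), site 28 (C↔E), site 29 (S↔K), site 33 (Q↔T), site 36 (E↔L).
28 of the 38 comparable sites match, so the percent identity is 28/38 × 100 = 73.68%.

73.68%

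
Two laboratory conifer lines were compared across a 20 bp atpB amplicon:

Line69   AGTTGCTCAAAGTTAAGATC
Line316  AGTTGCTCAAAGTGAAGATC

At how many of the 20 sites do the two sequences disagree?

1

A single mismatch occurs at site 14 (T/G).
That gives 1 mismatch out of 20 aligned sites, so the Hamming distance is 1.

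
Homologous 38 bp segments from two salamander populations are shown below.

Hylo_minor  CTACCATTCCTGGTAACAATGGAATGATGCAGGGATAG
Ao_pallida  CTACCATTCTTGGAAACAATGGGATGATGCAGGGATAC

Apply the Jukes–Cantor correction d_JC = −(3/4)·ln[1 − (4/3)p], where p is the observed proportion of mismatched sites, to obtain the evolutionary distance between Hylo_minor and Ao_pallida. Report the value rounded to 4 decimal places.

Mismatches occur at site 10 (C→T), site 14 (T→A), site 23 (A→G), site 38 (G→C).
p = 4/38 = 0.105263.
d = −0.75 · ln(1 − (4/3)·0.105263) = −0.75 · ln(0.859649) = −0.75 · (-0.151231) = 0.1134.

0.1134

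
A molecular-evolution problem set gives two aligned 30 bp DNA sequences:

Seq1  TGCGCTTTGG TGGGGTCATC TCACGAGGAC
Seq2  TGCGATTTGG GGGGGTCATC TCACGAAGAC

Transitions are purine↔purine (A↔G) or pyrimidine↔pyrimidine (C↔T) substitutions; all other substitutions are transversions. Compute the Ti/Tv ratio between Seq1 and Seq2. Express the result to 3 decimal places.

Mismatches occur at site 5 (C→A, transversion), site 11 (T→G, transversion), site 27 (G→A, transition).
Of the 3 differences, 1 transition and 2 transversions, so Ti/Tv = 1/2 = 0.500.

0.500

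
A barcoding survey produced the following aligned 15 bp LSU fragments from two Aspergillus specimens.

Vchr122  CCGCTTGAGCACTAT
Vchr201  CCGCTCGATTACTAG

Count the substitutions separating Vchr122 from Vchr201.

4

Mismatches occur at site 6 (T/C), site 9 (G/T), site 10 (C/T), site 15 (T/G).
That gives 4 mismatches out of 15 aligned sites, so the Hamming distance is 4.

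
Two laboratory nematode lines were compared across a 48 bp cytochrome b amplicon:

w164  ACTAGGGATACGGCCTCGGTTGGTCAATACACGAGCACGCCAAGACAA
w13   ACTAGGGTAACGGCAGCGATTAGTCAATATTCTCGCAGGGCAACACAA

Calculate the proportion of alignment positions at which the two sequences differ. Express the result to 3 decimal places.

Differing sites — 8:A/T; 9:T/A; 15:C/A; 16:T/G; 19:G/A; 22:G/A; 30:C/T; 31:A/T; 33:G/T; 34:A/C; 38:C/G; 40:C/G; 44:G/C.
There are 13 differences over 48 sites, so p = 13/48 = 0.271.

0.271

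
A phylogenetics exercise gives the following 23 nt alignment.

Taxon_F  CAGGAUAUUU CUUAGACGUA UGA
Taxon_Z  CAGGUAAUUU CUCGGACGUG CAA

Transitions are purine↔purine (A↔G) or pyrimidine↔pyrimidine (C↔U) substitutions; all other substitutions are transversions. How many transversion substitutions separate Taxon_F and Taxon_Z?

2

Mismatches occur at site 5 (A↔U, transversion), site 6 (U↔A, transversion), site 13 (U↔C, transition), site 14 (A↔G, transition), site 20 (A↔G, transition), site 21 (U↔C, transition), site 22 (G↔A, transition).
Of the 7 differences, 5 transitions and 2 transversions, so the answer is 2.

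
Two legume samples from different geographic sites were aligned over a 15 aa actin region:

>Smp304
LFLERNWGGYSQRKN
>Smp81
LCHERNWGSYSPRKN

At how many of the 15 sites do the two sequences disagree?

The sequences differ at positions 2 (F/C), 3 (L/H), 9 (G/S), 12 (Q/P).
That gives 4 mismatches out of 15 aligned sites, so the Hamming distance is 4.

4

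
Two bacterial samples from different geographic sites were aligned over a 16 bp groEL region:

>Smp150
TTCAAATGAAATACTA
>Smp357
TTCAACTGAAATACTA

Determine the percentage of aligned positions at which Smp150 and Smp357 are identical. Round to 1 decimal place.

93.8%

Differing sites — 6:A/C.
15 of the 16 sites match, so the percent identity is 15/16 × 100 = 93.8%.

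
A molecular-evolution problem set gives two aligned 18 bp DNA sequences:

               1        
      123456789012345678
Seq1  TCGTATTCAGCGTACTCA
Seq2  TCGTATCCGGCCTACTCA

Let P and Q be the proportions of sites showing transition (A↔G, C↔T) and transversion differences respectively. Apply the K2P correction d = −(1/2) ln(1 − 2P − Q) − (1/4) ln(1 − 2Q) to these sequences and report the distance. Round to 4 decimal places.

0.1922

Differing sites — 7:T/C (Ti); 9:A/G (Ti); 12:G/C (Tv).
Of the 3 differences, 2 transitions and 1 transversion over 18 sites: P = 2/18 = 0.111111, Q = 1/18 = 0.055556.
d = −0.5·ln(0.722222) − 0.25·ln(0.888888) = −0.5·(-0.325423) − 0.25·(-0.117784) = 0.1922.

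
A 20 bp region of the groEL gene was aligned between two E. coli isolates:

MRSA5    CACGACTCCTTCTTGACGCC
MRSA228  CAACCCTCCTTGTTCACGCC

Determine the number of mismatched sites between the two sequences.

5

Mismatches occur at site 3 (C→A), site 4 (G→C), site 5 (A→C), site 12 (C→G), site 15 (G→C).
That gives 5 mismatches out of 20 aligned sites, so the Hamming distance is 5.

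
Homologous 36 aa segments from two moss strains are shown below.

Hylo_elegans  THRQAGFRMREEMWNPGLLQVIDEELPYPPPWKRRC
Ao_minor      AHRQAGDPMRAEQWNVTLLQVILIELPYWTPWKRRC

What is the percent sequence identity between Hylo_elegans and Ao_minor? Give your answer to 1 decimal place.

Mismatches occur at site 1 (T→A), site 7 (F→D), site 8 (R→P), site 11 (E→A), site 13 (M→Q), site 16 (P→V), site 17 (G→T), site 23 (D→L), site 24 (E→I), site 29 (P→W), site 30 (P→T).
25 of the 36 sites match, so the percent identity is 25/36 × 100 = 69.4%.

69.4%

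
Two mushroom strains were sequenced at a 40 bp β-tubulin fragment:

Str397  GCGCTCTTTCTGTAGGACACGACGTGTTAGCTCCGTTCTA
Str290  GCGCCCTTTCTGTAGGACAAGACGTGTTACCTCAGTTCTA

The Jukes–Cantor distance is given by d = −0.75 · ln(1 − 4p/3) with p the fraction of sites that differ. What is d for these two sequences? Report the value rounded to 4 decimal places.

0.1073

The sequences differ at positions 5 (T/C), 20 (C/A), 30 (G/C), 34 (C/A).
p = 4/40 = 0.100000.
d = −0.75 · ln(1 − (4/3)·0.100000) = −0.75 · ln(0.866667) = −0.75 · (-0.143100) = 0.1073.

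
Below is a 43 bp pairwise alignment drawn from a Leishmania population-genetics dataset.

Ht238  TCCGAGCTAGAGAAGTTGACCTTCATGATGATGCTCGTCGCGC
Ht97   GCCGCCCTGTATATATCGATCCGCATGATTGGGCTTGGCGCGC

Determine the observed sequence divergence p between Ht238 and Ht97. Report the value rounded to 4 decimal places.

The sequences differ at positions 1 (T/G), 5 (A/C), 6 (G/C), 9 (A/G), 10 (G/T), 12 (G/T), 14 (A/T), 15 (G/A), 17 (T/C), 20 (C/T), 22 (T/C), 23 (T/G), 30 (G/T), 31 (A/G), 32 (T/G), 36 (C/T), 38 (T/G).
There are 17 differences over 43 sites, so p = 17/43 = 0.3953.

0.3953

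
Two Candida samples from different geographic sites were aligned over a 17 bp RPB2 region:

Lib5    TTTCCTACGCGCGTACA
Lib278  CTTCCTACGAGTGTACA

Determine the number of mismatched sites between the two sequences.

Differing sites — 1:T/C; 10:C/A; 12:C/T.
That gives 3 mismatches out of 17 aligned sites, so the Hamming distance is 3.

3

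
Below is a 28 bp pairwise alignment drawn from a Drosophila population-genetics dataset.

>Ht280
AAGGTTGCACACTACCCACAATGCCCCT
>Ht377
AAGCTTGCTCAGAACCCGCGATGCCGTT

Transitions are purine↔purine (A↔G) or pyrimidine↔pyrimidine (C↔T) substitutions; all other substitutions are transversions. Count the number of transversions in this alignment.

5

The sequences differ at positions 4 (G/C, transversion), 9 (A/T, transversion), 12 (C/G, transversion), 13 (T/A, transversion), 18 (A/G, transition), 20 (A/G, transition), 26 (C/G, transversion), 27 (C/T, transition).
Of the 8 differences, 3 transitions and 5 transversions, so the answer is 5.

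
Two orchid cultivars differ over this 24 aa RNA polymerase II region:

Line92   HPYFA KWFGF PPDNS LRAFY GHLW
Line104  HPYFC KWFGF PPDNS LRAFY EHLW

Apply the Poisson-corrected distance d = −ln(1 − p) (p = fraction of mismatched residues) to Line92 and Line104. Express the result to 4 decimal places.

Mismatches occur at site 5 (A↔C), site 21 (G↔E).
p = 2/24 = 0.083333.
d = −ln(1 − 0.083333) = −ln(0.916667) = 0.0870.

0.0870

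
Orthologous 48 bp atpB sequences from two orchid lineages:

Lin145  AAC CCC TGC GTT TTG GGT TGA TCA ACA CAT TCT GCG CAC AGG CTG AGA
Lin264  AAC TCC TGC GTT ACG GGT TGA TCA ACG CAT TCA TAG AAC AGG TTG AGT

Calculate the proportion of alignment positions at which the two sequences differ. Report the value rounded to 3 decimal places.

The sequences differ at positions 4 (C/T), 13 (T/A), 14 (T/C), 27 (A/G), 33 (T/A), 34 (G/T), 35 (C/A), 37 (C/A), 43 (C/T), 48 (A/T).
There are 10 differences over 48 sites, so p = 10/48 = 0.208.

0.208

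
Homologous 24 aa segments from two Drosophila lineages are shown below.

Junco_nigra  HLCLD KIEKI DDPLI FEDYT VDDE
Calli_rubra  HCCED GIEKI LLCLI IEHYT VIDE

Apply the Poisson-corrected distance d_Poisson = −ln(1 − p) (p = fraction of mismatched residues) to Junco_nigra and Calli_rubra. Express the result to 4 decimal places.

0.4700

Mismatches occur at site 2 (L→C), site 4 (L→E), site 6 (K→G), site 11 (D→L), site 12 (D→L), site 13 (P→C), site 16 (F→I), site 18 (D→H), site 22 (D→I).
p = 9/24 = 0.375000.
d = −ln(1 − 0.375000) = −ln(0.625000) = 0.4700.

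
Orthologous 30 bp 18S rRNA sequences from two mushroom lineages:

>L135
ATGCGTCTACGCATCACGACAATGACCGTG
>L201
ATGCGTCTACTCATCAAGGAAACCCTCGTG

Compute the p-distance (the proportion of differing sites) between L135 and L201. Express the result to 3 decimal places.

0.267

Mismatches occur at site 11 (G↔T), site 17 (C↔A), site 19 (A↔G), site 20 (C↔A), site 23 (T↔C), site 24 (G↔C), site 25 (A↔C), site 26 (C↔T).
There are 8 differences over 30 sites, so p = 8/30 = 0.267.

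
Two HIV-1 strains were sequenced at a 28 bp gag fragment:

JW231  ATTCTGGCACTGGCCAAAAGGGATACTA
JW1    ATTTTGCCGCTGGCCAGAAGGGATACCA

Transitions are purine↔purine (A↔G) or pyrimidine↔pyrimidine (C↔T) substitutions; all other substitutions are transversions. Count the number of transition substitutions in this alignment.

4

Mismatches occur at site 4 (C/T, transition), site 7 (G/C, transversion), site 9 (A/G, transition), site 17 (A/G, transition), site 27 (T/C, transition).
Of the 5 differences, 4 transitions and 1 transversion, so the answer is 4.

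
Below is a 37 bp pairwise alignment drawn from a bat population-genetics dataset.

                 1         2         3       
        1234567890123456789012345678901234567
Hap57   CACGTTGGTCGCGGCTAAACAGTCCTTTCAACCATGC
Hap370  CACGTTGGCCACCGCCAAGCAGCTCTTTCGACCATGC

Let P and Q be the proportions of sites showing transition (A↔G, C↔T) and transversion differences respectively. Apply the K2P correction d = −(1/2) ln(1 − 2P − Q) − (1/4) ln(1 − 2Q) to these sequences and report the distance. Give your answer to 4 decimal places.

0.2738

Mismatches occur at site 9 (T/C, transition), site 11 (G/A, transition), site 13 (G/C, transversion), site 16 (T/C, transition), site 19 (A/G, transition), site 23 (T/C, transition), site 24 (C/T, transition), site 30 (A/G, transition).
Of the 8 differences, 7 transitions and 1 transversion over 37 sites: P = 7/37 = 0.189189, Q = 1/37 = 0.027027.
d = −0.5·ln(0.594595) − 0.25·ln(0.945946) = −0.5·(-0.519875) − 0.25·(-0.055570) = 0.2738.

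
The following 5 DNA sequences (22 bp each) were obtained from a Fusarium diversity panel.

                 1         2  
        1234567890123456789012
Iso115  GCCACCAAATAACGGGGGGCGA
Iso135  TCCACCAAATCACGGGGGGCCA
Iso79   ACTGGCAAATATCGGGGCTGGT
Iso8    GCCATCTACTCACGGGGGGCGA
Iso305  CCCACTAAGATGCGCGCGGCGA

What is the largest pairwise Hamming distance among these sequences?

15

Pairwise Hamming distances:
  Iso115 vs Iso135: 3
  Iso115 vs Iso79: 9
  Iso115 vs Iso8: 4
  Iso115 vs Iso305: 8
  Iso135 vs Iso79: 11
  Iso135 vs Iso8: 5
  Iso135 vs Iso305: 9
  Iso79 vs Iso8: 12
  Iso79 vs Iso305: 15
  Iso8 vs Iso305: 10
The largest is 15, between Iso79 and Iso305.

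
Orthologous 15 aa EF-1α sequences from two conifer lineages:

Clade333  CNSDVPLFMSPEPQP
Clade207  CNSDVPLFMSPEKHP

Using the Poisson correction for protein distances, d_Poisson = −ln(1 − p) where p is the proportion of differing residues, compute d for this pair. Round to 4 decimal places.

Mismatches occur at site 13 (P/K), site 14 (Q/H).
p = 2/15 = 0.133333.
d = −ln(1 − 0.133333) = −ln(0.866667) = 0.1431.

0.1431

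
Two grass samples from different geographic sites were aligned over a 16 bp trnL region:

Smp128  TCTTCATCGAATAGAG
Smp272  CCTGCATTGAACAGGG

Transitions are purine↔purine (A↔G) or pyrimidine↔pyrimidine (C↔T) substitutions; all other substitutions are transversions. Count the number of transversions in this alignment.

1

The sequences differ at positions 1 (T/C, transition), 4 (T/G, transversion), 8 (C/T, transition), 12 (T/C, transition), 15 (A/G, transition).
Of the 5 differences, 4 transitions and 1 transversion, so the answer is 1.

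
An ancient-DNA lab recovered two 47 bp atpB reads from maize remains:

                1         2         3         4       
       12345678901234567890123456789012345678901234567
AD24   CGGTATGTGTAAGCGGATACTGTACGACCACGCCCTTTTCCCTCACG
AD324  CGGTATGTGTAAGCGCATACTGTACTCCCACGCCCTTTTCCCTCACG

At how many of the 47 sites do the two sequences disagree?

3

Differing sites — 16:G/C; 26:G/T; 27:A/C.
That gives 3 mismatches out of 47 aligned sites, so the Hamming distance is 3.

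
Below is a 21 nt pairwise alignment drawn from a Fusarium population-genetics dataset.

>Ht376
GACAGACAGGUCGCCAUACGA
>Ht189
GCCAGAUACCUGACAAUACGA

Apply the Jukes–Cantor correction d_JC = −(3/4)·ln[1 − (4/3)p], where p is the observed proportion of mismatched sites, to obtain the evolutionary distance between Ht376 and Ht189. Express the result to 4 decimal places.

Mismatches occur at site 2 (A↔C), site 7 (C↔U), site 9 (G↔C), site 10 (G↔C), site 12 (C↔G), site 13 (G↔A), site 15 (C↔A).
p = 7/21 = 0.333333.
d = −0.75 · ln(1 − (4/3)·0.333333) = −0.75 · ln(0.555556) = −0.75 · (-0.587786) = 0.4408.

0.4408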